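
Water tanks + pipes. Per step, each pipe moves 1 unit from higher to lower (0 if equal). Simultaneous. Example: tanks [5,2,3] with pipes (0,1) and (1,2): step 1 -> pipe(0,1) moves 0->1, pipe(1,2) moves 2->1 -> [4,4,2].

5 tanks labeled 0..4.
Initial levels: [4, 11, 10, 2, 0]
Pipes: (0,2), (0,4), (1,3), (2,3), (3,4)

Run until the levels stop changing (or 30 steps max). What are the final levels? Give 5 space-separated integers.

Step 1: flows [2->0,0->4,1->3,2->3,3->4] -> levels [4 10 8 3 2]
Step 2: flows [2->0,0->4,1->3,2->3,3->4] -> levels [4 9 6 4 4]
Step 3: flows [2->0,0=4,1->3,2->3,3=4] -> levels [5 8 4 6 4]
Step 4: flows [0->2,0->4,1->3,3->2,3->4] -> levels [3 7 6 5 6]
Step 5: flows [2->0,4->0,1->3,2->3,4->3] -> levels [5 6 4 8 4]
Step 6: flows [0->2,0->4,3->1,3->2,3->4] -> levels [3 7 6 5 6]
  -> period-2 cycle: step 6 state = step 4 state; never stabilizes
  -> state at step 30: (30-4) mod 2 = 0, same as step 4 -> [3 7 6 5 6]

Answer: 3 7 6 5 6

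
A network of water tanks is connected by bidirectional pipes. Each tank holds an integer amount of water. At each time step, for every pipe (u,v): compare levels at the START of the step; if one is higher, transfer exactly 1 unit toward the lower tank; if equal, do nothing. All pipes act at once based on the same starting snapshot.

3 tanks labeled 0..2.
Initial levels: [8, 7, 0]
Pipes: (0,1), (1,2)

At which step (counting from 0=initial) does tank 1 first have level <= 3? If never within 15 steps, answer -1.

Step 1: flows [0->1,1->2] -> levels [7 7 1]
Step 2: flows [0=1,1->2] -> levels [7 6 2]
Step 3: flows [0->1,1->2] -> levels [6 6 3]
Step 4: flows [0=1,1->2] -> levels [6 5 4]
Step 5: flows [0->1,1->2] -> levels [5 5 5]
Step 6: flows [0=1,1=2] -> levels [5 5 5]
  -> stable; tank 1 stays at 5 > 3
Tank 1 never reaches <=3 within 15 steps

Answer: -1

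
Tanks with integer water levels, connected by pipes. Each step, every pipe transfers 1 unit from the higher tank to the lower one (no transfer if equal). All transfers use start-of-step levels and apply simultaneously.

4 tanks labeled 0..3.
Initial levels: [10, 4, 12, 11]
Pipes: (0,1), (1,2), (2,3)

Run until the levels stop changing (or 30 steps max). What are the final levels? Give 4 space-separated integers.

Step 1: flows [0->1,2->1,2->3] -> levels [9 6 10 12]
Step 2: flows [0->1,2->1,3->2] -> levels [8 8 10 11]
Step 3: flows [0=1,2->1,3->2] -> levels [8 9 10 10]
Step 4: flows [1->0,2->1,2=3] -> levels [9 9 9 10]
Step 5: flows [0=1,1=2,3->2] -> levels [9 9 10 9]
Step 6: flows [0=1,2->1,2->3] -> levels [9 10 8 10]
Step 7: flows [1->0,1->2,3->2] -> levels [10 8 10 9]
Step 8: flows [0->1,2->1,2->3] -> levels [9 10 8 10]
  -> period-2 cycle: step 8 state = step 6 state; never stabilizes
  -> state at step 30: (30-6) mod 2 = 0, same as step 6 -> [9 10 8 10]

Answer: 9 10 8 10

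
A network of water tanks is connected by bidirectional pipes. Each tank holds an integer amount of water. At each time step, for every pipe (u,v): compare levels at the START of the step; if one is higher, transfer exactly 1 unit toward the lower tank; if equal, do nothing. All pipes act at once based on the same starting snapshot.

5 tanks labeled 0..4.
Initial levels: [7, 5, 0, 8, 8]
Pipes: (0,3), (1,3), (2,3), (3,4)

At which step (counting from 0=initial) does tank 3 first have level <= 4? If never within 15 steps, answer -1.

Answer: 5

Derivation:
Step 1: flows [3->0,3->1,3->2,3=4] -> levels [8 6 1 5 8]
Step 2: flows [0->3,1->3,3->2,4->3] -> levels [7 5 2 7 7]
Step 3: flows [0=3,3->1,3->2,3=4] -> levels [7 6 3 5 7]
Step 4: flows [0->3,1->3,3->2,4->3] -> levels [6 5 4 7 6]
Step 5: flows [3->0,3->1,3->2,3->4] -> levels [7 6 5 3 7]
Tank 3 first reaches <=4 at step 5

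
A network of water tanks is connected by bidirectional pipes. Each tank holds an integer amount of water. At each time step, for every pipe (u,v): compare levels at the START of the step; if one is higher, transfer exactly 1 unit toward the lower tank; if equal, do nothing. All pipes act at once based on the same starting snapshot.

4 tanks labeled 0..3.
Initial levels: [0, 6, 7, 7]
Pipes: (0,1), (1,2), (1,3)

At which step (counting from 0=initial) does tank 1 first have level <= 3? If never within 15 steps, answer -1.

Answer: 5

Derivation:
Step 1: flows [1->0,2->1,3->1] -> levels [1 7 6 6]
Step 2: flows [1->0,1->2,1->3] -> levels [2 4 7 7]
Step 3: flows [1->0,2->1,3->1] -> levels [3 5 6 6]
Step 4: flows [1->0,2->1,3->1] -> levels [4 6 5 5]
Step 5: flows [1->0,1->2,1->3] -> levels [5 3 6 6]
Tank 1 first reaches <=3 at step 5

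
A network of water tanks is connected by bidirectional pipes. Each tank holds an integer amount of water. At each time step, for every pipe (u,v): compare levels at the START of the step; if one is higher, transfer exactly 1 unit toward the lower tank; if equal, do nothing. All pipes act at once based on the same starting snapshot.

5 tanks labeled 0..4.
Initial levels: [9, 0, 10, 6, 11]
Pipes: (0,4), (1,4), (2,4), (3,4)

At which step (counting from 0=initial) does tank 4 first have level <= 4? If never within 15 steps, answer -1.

Step 1: flows [4->0,4->1,4->2,4->3] -> levels [10 1 11 7 7]
Step 2: flows [0->4,4->1,2->4,3=4] -> levels [9 2 10 7 8]
Step 3: flows [0->4,4->1,2->4,4->3] -> levels [8 3 9 8 8]
Step 4: flows [0=4,4->1,2->4,3=4] -> levels [8 4 8 8 8]
Step 5: flows [0=4,4->1,2=4,3=4] -> levels [8 5 8 8 7]
Step 6: flows [0->4,4->1,2->4,3->4] -> levels [7 6 7 7 9]
Step 7: flows [4->0,4->1,4->2,4->3] -> levels [8 7 8 8 5]
Step 8: flows [0->4,1->4,2->4,3->4] -> levels [7 6 7 7 9]
  -> period-2 cycle (repeats step 6); tank 4 never drops to <=4
Tank 4 never reaches <=4 within 15 steps

Answer: -1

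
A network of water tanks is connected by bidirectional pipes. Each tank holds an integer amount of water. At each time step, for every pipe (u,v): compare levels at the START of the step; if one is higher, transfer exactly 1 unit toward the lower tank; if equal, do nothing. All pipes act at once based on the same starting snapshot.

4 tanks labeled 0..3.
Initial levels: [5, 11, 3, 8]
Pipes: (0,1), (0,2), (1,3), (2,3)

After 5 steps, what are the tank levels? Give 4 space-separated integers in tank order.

Step 1: flows [1->0,0->2,1->3,3->2] -> levels [5 9 5 8]
Step 2: flows [1->0,0=2,1->3,3->2] -> levels [6 7 6 8]
Step 3: flows [1->0,0=2,3->1,3->2] -> levels [7 7 7 6]
Step 4: flows [0=1,0=2,1->3,2->3] -> levels [7 6 6 8]
Step 5: flows [0->1,0->2,3->1,3->2] -> levels [5 8 8 6]

Answer: 5 8 8 6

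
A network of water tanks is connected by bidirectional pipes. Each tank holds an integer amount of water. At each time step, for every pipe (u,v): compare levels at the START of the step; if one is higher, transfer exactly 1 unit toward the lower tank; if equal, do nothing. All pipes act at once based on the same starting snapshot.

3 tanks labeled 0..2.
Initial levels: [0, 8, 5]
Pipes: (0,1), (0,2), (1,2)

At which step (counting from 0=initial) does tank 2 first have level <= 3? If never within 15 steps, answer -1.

Answer: 3

Derivation:
Step 1: flows [1->0,2->0,1->2] -> levels [2 6 5]
Step 2: flows [1->0,2->0,1->2] -> levels [4 4 5]
Step 3: flows [0=1,2->0,2->1] -> levels [5 5 3]
Tank 2 first reaches <=3 at step 3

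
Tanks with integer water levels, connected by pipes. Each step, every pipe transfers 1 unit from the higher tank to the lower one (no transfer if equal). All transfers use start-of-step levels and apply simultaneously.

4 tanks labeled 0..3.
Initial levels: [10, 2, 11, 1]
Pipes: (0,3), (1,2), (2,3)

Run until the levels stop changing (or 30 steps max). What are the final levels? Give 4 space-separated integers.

Step 1: flows [0->3,2->1,2->3] -> levels [9 3 9 3]
Step 2: flows [0->3,2->1,2->3] -> levels [8 4 7 5]
Step 3: flows [0->3,2->1,2->3] -> levels [7 5 5 7]
Step 4: flows [0=3,1=2,3->2] -> levels [7 5 6 6]
Step 5: flows [0->3,2->1,2=3] -> levels [6 6 5 7]
Step 6: flows [3->0,1->2,3->2] -> levels [7 5 7 5]
Step 7: flows [0->3,2->1,2->3] -> levels [6 6 5 7]
  -> period-2 cycle: step 7 state = step 5 state; never stabilizes
  -> state at step 30: (30-5) mod 2 = 1, same as step 6 -> [7 5 7 5]

Answer: 7 5 7 5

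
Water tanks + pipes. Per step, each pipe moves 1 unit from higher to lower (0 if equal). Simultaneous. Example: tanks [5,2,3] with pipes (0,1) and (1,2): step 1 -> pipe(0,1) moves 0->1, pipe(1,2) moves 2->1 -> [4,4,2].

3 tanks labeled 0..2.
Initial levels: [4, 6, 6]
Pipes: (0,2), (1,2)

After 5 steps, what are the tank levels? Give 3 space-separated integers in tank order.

Step 1: flows [2->0,1=2] -> levels [5 6 5]
Step 2: flows [0=2,1->2] -> levels [5 5 6]
Step 3: flows [2->0,2->1] -> levels [6 6 4]
Step 4: flows [0->2,1->2] -> levels [5 5 6]
  -> period-2 cycle: step 4 state = step 2 state
  -> state at step 5: (5-2) mod 2 = 1, same as step 3 -> [6 6 4]

Answer: 6 6 4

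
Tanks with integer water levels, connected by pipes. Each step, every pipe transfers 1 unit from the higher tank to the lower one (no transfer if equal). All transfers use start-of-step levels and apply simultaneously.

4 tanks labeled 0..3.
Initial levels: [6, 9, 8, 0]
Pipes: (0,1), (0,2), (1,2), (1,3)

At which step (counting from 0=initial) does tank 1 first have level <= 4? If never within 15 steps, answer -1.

Step 1: flows [1->0,2->0,1->2,1->3] -> levels [8 6 8 1]
Step 2: flows [0->1,0=2,2->1,1->3] -> levels [7 7 7 2]
Step 3: flows [0=1,0=2,1=2,1->3] -> levels [7 6 7 3]
Step 4: flows [0->1,0=2,2->1,1->3] -> levels [6 7 6 4]
Step 5: flows [1->0,0=2,1->2,1->3] -> levels [7 4 7 5]
Tank 1 first reaches <=4 at step 5

Answer: 5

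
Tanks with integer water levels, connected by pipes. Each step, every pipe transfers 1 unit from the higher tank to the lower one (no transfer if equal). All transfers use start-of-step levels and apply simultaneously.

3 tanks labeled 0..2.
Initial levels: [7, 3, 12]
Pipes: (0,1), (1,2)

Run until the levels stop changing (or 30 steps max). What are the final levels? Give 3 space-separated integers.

Step 1: flows [0->1,2->1] -> levels [6 5 11]
Step 2: flows [0->1,2->1] -> levels [5 7 10]
Step 3: flows [1->0,2->1] -> levels [6 7 9]
Step 4: flows [1->0,2->1] -> levels [7 7 8]
Step 5: flows [0=1,2->1] -> levels [7 8 7]
Step 6: flows [1->0,1->2] -> levels [8 6 8]
Step 7: flows [0->1,2->1] -> levels [7 8 7]
  -> period-2 cycle: step 7 state = step 5 state; never stabilizes
  -> state at step 30: (30-5) mod 2 = 1, same as step 6 -> [8 6 8]

Answer: 8 6 8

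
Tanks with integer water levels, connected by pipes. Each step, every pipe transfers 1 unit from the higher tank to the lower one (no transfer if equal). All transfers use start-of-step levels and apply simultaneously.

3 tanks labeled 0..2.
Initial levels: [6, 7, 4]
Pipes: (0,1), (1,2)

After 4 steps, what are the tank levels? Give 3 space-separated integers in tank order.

Step 1: flows [1->0,1->2] -> levels [7 5 5]
Step 2: flows [0->1,1=2] -> levels [6 6 5]
Step 3: flows [0=1,1->2] -> levels [6 5 6]
Step 4: flows [0->1,2->1] -> levels [5 7 5]

Answer: 5 7 5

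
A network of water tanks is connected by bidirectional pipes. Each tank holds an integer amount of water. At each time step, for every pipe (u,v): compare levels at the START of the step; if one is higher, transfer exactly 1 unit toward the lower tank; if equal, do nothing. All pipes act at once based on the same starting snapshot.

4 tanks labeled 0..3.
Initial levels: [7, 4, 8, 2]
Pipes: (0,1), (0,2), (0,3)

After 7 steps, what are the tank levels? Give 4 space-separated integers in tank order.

Step 1: flows [0->1,2->0,0->3] -> levels [6 5 7 3]
Step 2: flows [0->1,2->0,0->3] -> levels [5 6 6 4]
Step 3: flows [1->0,2->0,0->3] -> levels [6 5 5 5]
Step 4: flows [0->1,0->2,0->3] -> levels [3 6 6 6]
Step 5: flows [1->0,2->0,3->0] -> levels [6 5 5 5]
  -> period-2 cycle: step 5 state = step 3 state
  -> state at step 7: (7-3) mod 2 = 0, same as step 3 -> [6 5 5 5]

Answer: 6 5 5 5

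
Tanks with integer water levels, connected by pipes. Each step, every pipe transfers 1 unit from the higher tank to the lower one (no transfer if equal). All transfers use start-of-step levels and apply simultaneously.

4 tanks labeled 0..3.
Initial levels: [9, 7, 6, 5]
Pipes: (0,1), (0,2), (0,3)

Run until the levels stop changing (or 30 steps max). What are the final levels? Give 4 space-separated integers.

Answer: 8 7 6 6

Derivation:
Step 1: flows [0->1,0->2,0->3] -> levels [6 8 7 6]
Step 2: flows [1->0,2->0,0=3] -> levels [8 7 6 6]
Step 3: flows [0->1,0->2,0->3] -> levels [5 8 7 7]
Step 4: flows [1->0,2->0,3->0] -> levels [8 7 6 6]
  -> period-2 cycle: step 4 state = step 2 state; never stabilizes
  -> state at step 30: (30-2) mod 2 = 0, same as step 2 -> [8 7 6 6]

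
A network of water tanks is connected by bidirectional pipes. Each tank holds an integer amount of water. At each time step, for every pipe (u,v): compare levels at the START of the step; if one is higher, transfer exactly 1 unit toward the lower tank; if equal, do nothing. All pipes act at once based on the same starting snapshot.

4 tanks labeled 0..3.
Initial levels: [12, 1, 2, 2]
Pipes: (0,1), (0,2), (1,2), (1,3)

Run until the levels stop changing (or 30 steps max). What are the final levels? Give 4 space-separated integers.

Step 1: flows [0->1,0->2,2->1,3->1] -> levels [10 4 2 1]
Step 2: flows [0->1,0->2,1->2,1->3] -> levels [8 3 4 2]
Step 3: flows [0->1,0->2,2->1,1->3] -> levels [6 4 4 3]
Step 4: flows [0->1,0->2,1=2,1->3] -> levels [4 4 5 4]
Step 5: flows [0=1,2->0,2->1,1=3] -> levels [5 5 3 4]
Step 6: flows [0=1,0->2,1->2,1->3] -> levels [4 3 5 5]
Step 7: flows [0->1,2->0,2->1,3->1] -> levels [4 6 3 4]
Step 8: flows [1->0,0->2,1->2,1->3] -> levels [4 3 5 5]
  -> period-2 cycle: step 8 state = step 6 state; never stabilizes
  -> state at step 30: (30-6) mod 2 = 0, same as step 6 -> [4 3 5 5]

Answer: 4 3 5 5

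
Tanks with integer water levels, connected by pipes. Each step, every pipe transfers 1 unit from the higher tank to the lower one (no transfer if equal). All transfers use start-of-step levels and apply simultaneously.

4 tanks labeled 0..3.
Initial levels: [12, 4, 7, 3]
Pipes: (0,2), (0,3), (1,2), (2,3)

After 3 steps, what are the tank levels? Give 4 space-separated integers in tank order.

Step 1: flows [0->2,0->3,2->1,2->3] -> levels [10 5 6 5]
Step 2: flows [0->2,0->3,2->1,2->3] -> levels [8 6 5 7]
Step 3: flows [0->2,0->3,1->2,3->2] -> levels [6 5 8 7]

Answer: 6 5 8 7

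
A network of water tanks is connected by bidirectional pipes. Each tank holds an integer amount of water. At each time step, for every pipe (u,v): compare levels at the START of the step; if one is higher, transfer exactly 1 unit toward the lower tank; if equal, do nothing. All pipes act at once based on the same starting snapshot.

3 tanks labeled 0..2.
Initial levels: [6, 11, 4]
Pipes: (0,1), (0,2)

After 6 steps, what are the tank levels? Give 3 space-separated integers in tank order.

Answer: 7 7 7

Derivation:
Step 1: flows [1->0,0->2] -> levels [6 10 5]
Step 2: flows [1->0,0->2] -> levels [6 9 6]
Step 3: flows [1->0,0=2] -> levels [7 8 6]
Step 4: flows [1->0,0->2] -> levels [7 7 7]
Step 5: flows [0=1,0=2] -> levels [7 7 7]
  -> stable; steps 6..6 unchanged -> [7 7 7]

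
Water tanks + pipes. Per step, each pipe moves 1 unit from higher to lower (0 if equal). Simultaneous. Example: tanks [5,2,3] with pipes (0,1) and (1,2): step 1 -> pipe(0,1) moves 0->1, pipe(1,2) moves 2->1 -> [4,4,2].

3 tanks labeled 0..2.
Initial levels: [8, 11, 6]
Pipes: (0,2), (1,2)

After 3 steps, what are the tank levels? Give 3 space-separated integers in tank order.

Step 1: flows [0->2,1->2] -> levels [7 10 8]
Step 2: flows [2->0,1->2] -> levels [8 9 8]
Step 3: flows [0=2,1->2] -> levels [8 8 9]

Answer: 8 8 9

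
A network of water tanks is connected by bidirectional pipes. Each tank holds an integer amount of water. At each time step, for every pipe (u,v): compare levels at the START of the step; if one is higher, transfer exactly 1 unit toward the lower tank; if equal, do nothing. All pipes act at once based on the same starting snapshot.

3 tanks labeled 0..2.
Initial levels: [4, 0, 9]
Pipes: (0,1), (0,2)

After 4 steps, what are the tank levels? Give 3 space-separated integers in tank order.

Answer: 4 4 5

Derivation:
Step 1: flows [0->1,2->0] -> levels [4 1 8]
Step 2: flows [0->1,2->0] -> levels [4 2 7]
Step 3: flows [0->1,2->0] -> levels [4 3 6]
Step 4: flows [0->1,2->0] -> levels [4 4 5]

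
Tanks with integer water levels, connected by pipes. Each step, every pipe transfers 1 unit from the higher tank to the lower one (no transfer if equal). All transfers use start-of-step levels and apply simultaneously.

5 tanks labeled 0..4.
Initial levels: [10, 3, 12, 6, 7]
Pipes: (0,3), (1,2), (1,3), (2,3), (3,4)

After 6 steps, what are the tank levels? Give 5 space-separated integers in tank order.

Step 1: flows [0->3,2->1,3->1,2->3,4->3] -> levels [9 5 10 8 6]
Step 2: flows [0->3,2->1,3->1,2->3,3->4] -> levels [8 7 8 8 7]
Step 3: flows [0=3,2->1,3->1,2=3,3->4] -> levels [8 9 7 6 8]
Step 4: flows [0->3,1->2,1->3,2->3,4->3] -> levels [7 7 7 10 7]
Step 5: flows [3->0,1=2,3->1,3->2,3->4] -> levels [8 8 8 6 8]
Step 6: flows [0->3,1=2,1->3,2->3,4->3] -> levels [7 7 7 10 7]

Answer: 7 7 7 10 7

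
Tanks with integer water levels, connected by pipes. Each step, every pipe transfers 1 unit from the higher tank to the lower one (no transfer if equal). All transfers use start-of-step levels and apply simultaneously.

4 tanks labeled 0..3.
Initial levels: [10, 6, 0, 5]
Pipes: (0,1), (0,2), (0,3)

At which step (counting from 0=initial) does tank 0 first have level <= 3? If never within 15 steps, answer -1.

Step 1: flows [0->1,0->2,0->3] -> levels [7 7 1 6]
Step 2: flows [0=1,0->2,0->3] -> levels [5 7 2 7]
Step 3: flows [1->0,0->2,3->0] -> levels [6 6 3 6]
Step 4: flows [0=1,0->2,0=3] -> levels [5 6 4 6]
Step 5: flows [1->0,0->2,3->0] -> levels [6 5 5 5]
Step 6: flows [0->1,0->2,0->3] -> levels [3 6 6 6]
Tank 0 first reaches <=3 at step 6

Answer: 6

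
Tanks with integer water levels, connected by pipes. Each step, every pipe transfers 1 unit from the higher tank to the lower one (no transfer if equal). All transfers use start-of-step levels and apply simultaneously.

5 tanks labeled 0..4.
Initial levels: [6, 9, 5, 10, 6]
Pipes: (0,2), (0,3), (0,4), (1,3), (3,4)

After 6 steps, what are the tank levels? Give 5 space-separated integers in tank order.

Step 1: flows [0->2,3->0,0=4,3->1,3->4] -> levels [6 10 6 7 7]
Step 2: flows [0=2,3->0,4->0,1->3,3=4] -> levels [8 9 6 7 6]
Step 3: flows [0->2,0->3,0->4,1->3,3->4] -> levels [5 8 7 8 8]
Step 4: flows [2->0,3->0,4->0,1=3,3=4] -> levels [8 8 6 7 7]
Step 5: flows [0->2,0->3,0->4,1->3,3=4] -> levels [5 7 7 9 8]
Step 6: flows [2->0,3->0,4->0,3->1,3->4] -> levels [8 8 6 6 8]

Answer: 8 8 6 6 8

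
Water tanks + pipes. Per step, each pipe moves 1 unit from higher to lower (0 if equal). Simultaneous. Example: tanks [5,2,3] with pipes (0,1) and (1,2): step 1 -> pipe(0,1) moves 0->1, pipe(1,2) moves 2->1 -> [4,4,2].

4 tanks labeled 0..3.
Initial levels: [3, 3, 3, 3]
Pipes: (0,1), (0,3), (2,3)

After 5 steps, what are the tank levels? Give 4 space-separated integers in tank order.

Answer: 3 3 3 3

Derivation:
Step 1: flows [0=1,0=3,2=3] -> levels [3 3 3 3]
  -> stable; steps 2..5 unchanged -> [3 3 3 3]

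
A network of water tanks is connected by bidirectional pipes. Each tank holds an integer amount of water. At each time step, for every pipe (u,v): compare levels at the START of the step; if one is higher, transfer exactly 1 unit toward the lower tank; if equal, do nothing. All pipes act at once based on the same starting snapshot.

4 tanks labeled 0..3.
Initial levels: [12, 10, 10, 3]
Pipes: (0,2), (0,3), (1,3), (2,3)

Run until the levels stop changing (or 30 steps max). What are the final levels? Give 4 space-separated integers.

Answer: 8 8 8 11

Derivation:
Step 1: flows [0->2,0->3,1->3,2->3] -> levels [10 9 10 6]
Step 2: flows [0=2,0->3,1->3,2->3] -> levels [9 8 9 9]
Step 3: flows [0=2,0=3,3->1,2=3] -> levels [9 9 9 8]
Step 4: flows [0=2,0->3,1->3,2->3] -> levels [8 8 8 11]
Step 5: flows [0=2,3->0,3->1,3->2] -> levels [9 9 9 8]
  -> period-2 cycle: step 5 state = step 3 state; never stabilizes
  -> state at step 30: (30-3) mod 2 = 1, same as step 4 -> [8 8 8 11]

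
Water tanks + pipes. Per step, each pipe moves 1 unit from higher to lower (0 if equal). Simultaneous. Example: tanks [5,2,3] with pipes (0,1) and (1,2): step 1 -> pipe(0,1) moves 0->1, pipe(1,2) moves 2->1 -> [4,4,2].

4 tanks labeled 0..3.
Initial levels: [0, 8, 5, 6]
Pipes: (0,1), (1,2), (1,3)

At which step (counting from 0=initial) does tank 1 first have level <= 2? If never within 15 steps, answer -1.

Step 1: flows [1->0,1->2,1->3] -> levels [1 5 6 7]
Step 2: flows [1->0,2->1,3->1] -> levels [2 6 5 6]
Step 3: flows [1->0,1->2,1=3] -> levels [3 4 6 6]
Step 4: flows [1->0,2->1,3->1] -> levels [4 5 5 5]
Step 5: flows [1->0,1=2,1=3] -> levels [5 4 5 5]
Step 6: flows [0->1,2->1,3->1] -> levels [4 7 4 4]
Step 7: flows [1->0,1->2,1->3] -> levels [5 4 5 5]
  -> period-2 cycle (repeats step 5); tank 1 never drops to <=2
Tank 1 never reaches <=2 within 15 steps

Answer: -1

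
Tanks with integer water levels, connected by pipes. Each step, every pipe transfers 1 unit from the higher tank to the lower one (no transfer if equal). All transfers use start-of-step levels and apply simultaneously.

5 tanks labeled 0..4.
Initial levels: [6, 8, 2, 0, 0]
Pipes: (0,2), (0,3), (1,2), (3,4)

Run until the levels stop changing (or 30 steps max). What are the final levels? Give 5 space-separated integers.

Step 1: flows [0->2,0->3,1->2,3=4] -> levels [4 7 4 1 0]
Step 2: flows [0=2,0->3,1->2,3->4] -> levels [3 6 5 1 1]
Step 3: flows [2->0,0->3,1->2,3=4] -> levels [3 5 5 2 1]
Step 4: flows [2->0,0->3,1=2,3->4] -> levels [3 5 4 2 2]
Step 5: flows [2->0,0->3,1->2,3=4] -> levels [3 4 4 3 2]
Step 6: flows [2->0,0=3,1=2,3->4] -> levels [4 4 3 2 3]
Step 7: flows [0->2,0->3,1->2,4->3] -> levels [2 3 5 4 2]
Step 8: flows [2->0,3->0,2->1,3->4] -> levels [4 4 3 2 3]
  -> period-2 cycle: step 8 state = step 6 state; never stabilizes
  -> state at step 30: (30-6) mod 2 = 0, same as step 6 -> [4 4 3 2 3]

Answer: 4 4 3 2 3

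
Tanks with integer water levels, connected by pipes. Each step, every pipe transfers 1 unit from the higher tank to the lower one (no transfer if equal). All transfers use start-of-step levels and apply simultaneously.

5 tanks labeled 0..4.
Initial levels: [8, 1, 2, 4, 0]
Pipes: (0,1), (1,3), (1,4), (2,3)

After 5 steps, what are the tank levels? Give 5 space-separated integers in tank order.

Step 1: flows [0->1,3->1,1->4,3->2] -> levels [7 2 3 2 1]
Step 2: flows [0->1,1=3,1->4,2->3] -> levels [6 2 2 3 2]
Step 3: flows [0->1,3->1,1=4,3->2] -> levels [5 4 3 1 2]
Step 4: flows [0->1,1->3,1->4,2->3] -> levels [4 3 2 3 3]
Step 5: flows [0->1,1=3,1=4,3->2] -> levels [3 4 3 2 3]

Answer: 3 4 3 2 3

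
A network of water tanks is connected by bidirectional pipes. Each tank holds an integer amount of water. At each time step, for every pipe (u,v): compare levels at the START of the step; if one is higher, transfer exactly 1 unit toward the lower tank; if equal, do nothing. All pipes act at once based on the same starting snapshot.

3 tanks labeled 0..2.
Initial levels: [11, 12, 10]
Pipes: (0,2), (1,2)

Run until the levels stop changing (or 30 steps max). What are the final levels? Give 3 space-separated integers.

Answer: 11 12 10

Derivation:
Step 1: flows [0->2,1->2] -> levels [10 11 12]
Step 2: flows [2->0,2->1] -> levels [11 12 10]
  -> period-2 cycle: step 2 state = step 0 state; never stabilizes
  -> state at step 30: (30-0) mod 2 = 0, same as step 0 -> [11 12 10]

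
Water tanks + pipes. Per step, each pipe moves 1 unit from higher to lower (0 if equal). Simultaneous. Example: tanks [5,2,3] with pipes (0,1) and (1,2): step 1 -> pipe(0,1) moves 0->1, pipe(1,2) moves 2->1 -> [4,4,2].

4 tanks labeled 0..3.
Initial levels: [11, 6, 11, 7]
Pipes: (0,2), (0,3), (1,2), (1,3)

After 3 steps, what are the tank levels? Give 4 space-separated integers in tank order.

Step 1: flows [0=2,0->3,2->1,3->1] -> levels [10 8 10 7]
Step 2: flows [0=2,0->3,2->1,1->3] -> levels [9 8 9 9]
Step 3: flows [0=2,0=3,2->1,3->1] -> levels [9 10 8 8]

Answer: 9 10 8 8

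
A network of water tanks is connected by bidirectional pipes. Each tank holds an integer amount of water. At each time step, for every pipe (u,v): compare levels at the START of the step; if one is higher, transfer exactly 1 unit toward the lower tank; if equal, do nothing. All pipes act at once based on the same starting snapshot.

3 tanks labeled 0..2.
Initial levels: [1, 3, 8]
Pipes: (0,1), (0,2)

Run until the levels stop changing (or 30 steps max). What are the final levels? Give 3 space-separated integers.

Step 1: flows [1->0,2->0] -> levels [3 2 7]
Step 2: flows [0->1,2->0] -> levels [3 3 6]
Step 3: flows [0=1,2->0] -> levels [4 3 5]
Step 4: flows [0->1,2->0] -> levels [4 4 4]
Step 5: flows [0=1,0=2] -> levels [4 4 4]
  -> stable (no change)

Answer: 4 4 4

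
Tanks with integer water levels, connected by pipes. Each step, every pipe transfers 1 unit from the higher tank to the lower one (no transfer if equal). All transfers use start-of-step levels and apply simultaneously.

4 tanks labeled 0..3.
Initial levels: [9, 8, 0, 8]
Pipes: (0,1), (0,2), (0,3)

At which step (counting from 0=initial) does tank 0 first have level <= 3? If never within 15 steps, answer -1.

Answer: -1

Derivation:
Step 1: flows [0->1,0->2,0->3] -> levels [6 9 1 9]
Step 2: flows [1->0,0->2,3->0] -> levels [7 8 2 8]
Step 3: flows [1->0,0->2,3->0] -> levels [8 7 3 7]
Step 4: flows [0->1,0->2,0->3] -> levels [5 8 4 8]
Step 5: flows [1->0,0->2,3->0] -> levels [6 7 5 7]
Step 6: flows [1->0,0->2,3->0] -> levels [7 6 6 6]
Step 7: flows [0->1,0->2,0->3] -> levels [4 7 7 7]
Step 8: flows [1->0,2->0,3->0] -> levels [7 6 6 6]
  -> period-2 cycle (repeats step 6); tank 0 never drops to <=3
Tank 0 never reaches <=3 within 15 steps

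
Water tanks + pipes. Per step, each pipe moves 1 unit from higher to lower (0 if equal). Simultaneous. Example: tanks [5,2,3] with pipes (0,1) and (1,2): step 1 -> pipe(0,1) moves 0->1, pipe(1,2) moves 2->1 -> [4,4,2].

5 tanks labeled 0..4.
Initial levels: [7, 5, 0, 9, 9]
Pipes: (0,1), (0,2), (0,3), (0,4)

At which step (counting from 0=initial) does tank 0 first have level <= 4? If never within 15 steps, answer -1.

Step 1: flows [0->1,0->2,3->0,4->0] -> levels [7 6 1 8 8]
Step 2: flows [0->1,0->2,3->0,4->0] -> levels [7 7 2 7 7]
Step 3: flows [0=1,0->2,0=3,0=4] -> levels [6 7 3 7 7]
Step 4: flows [1->0,0->2,3->0,4->0] -> levels [8 6 4 6 6]
Step 5: flows [0->1,0->2,0->3,0->4] -> levels [4 7 5 7 7]
Tank 0 first reaches <=4 at step 5

Answer: 5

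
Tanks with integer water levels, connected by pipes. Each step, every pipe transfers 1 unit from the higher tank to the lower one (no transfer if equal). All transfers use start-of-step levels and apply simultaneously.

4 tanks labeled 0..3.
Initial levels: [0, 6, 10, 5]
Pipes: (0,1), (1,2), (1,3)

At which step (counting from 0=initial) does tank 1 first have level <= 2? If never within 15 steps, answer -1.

Answer: -1

Derivation:
Step 1: flows [1->0,2->1,1->3] -> levels [1 5 9 6]
Step 2: flows [1->0,2->1,3->1] -> levels [2 6 8 5]
Step 3: flows [1->0,2->1,1->3] -> levels [3 5 7 6]
Step 4: flows [1->0,2->1,3->1] -> levels [4 6 6 5]
Step 5: flows [1->0,1=2,1->3] -> levels [5 4 6 6]
Step 6: flows [0->1,2->1,3->1] -> levels [4 7 5 5]
Step 7: flows [1->0,1->2,1->3] -> levels [5 4 6 6]
  -> period-2 cycle (repeats step 5); tank 1 never drops to <=2
Tank 1 never reaches <=2 within 15 steps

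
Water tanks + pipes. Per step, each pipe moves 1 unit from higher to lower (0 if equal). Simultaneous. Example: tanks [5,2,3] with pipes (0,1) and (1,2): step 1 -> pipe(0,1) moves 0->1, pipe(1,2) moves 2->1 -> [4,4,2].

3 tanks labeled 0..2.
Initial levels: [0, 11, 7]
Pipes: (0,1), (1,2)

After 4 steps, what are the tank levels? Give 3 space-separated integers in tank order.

Answer: 4 7 7

Derivation:
Step 1: flows [1->0,1->2] -> levels [1 9 8]
Step 2: flows [1->0,1->2] -> levels [2 7 9]
Step 3: flows [1->0,2->1] -> levels [3 7 8]
Step 4: flows [1->0,2->1] -> levels [4 7 7]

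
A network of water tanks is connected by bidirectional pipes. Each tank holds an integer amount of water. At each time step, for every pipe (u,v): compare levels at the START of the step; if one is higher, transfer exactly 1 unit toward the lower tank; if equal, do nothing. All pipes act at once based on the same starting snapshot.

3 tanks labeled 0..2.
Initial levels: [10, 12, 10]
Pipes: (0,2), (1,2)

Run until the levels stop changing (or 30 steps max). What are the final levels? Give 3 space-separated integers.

Answer: 11 11 10

Derivation:
Step 1: flows [0=2,1->2] -> levels [10 11 11]
Step 2: flows [2->0,1=2] -> levels [11 11 10]
Step 3: flows [0->2,1->2] -> levels [10 10 12]
Step 4: flows [2->0,2->1] -> levels [11 11 10]
  -> period-2 cycle: step 4 state = step 2 state; never stabilizes
  -> state at step 30: (30-2) mod 2 = 0, same as step 2 -> [11 11 10]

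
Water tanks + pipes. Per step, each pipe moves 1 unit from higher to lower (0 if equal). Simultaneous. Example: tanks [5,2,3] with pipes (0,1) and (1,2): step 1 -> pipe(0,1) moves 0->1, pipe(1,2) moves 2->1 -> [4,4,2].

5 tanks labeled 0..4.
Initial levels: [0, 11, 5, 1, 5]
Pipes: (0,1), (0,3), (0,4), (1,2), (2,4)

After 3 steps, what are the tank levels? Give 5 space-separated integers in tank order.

Step 1: flows [1->0,3->0,4->0,1->2,2=4] -> levels [3 9 6 0 4]
Step 2: flows [1->0,0->3,4->0,1->2,2->4] -> levels [4 7 6 1 4]
Step 3: flows [1->0,0->3,0=4,1->2,2->4] -> levels [4 5 6 2 5]

Answer: 4 5 6 2 5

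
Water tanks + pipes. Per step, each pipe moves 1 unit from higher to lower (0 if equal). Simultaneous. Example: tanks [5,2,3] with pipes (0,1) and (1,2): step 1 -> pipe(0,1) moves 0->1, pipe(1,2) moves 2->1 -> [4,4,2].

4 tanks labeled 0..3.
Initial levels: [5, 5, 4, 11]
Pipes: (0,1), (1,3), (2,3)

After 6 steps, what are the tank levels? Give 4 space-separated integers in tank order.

Answer: 7 5 6 7

Derivation:
Step 1: flows [0=1,3->1,3->2] -> levels [5 6 5 9]
Step 2: flows [1->0,3->1,3->2] -> levels [6 6 6 7]
Step 3: flows [0=1,3->1,3->2] -> levels [6 7 7 5]
Step 4: flows [1->0,1->3,2->3] -> levels [7 5 6 7]
Step 5: flows [0->1,3->1,3->2] -> levels [6 7 7 5]
  -> period-2 cycle: step 5 state = step 3 state
  -> state at step 6: (6-3) mod 2 = 1, same as step 4 -> [7 5 6 7]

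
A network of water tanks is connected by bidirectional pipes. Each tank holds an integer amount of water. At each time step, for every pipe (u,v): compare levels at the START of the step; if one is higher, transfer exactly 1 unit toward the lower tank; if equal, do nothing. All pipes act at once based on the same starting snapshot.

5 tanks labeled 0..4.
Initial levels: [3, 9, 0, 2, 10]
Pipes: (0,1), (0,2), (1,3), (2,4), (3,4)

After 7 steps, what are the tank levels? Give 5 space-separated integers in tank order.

Answer: 6 4 4 4 6

Derivation:
Step 1: flows [1->0,0->2,1->3,4->2,4->3] -> levels [3 7 2 4 8]
Step 2: flows [1->0,0->2,1->3,4->2,4->3] -> levels [3 5 4 6 6]
Step 3: flows [1->0,2->0,3->1,4->2,3=4] -> levels [5 5 4 5 5]
Step 4: flows [0=1,0->2,1=3,4->2,3=4] -> levels [4 5 6 5 4]
Step 5: flows [1->0,2->0,1=3,2->4,3->4] -> levels [6 4 4 4 6]
Step 6: flows [0->1,0->2,1=3,4->2,4->3] -> levels [4 5 6 5 4]
  -> period-2 cycle: step 6 state = step 4 state
  -> state at step 7: (7-4) mod 2 = 1, same as step 5 -> [6 4 4 4 6]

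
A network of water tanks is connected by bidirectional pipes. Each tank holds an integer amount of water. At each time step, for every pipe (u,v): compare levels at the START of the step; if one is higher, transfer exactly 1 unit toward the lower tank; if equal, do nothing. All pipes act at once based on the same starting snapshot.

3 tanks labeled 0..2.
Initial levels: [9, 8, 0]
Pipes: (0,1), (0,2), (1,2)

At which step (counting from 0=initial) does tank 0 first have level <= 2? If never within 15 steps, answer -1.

Answer: -1

Derivation:
Step 1: flows [0->1,0->2,1->2] -> levels [7 8 2]
Step 2: flows [1->0,0->2,1->2] -> levels [7 6 4]
Step 3: flows [0->1,0->2,1->2] -> levels [5 6 6]
Step 4: flows [1->0,2->0,1=2] -> levels [7 5 5]
Step 5: flows [0->1,0->2,1=2] -> levels [5 6 6]
  -> period-2 cycle (repeats step 3); tank 0 never drops to <=2
Tank 0 never reaches <=2 within 15 steps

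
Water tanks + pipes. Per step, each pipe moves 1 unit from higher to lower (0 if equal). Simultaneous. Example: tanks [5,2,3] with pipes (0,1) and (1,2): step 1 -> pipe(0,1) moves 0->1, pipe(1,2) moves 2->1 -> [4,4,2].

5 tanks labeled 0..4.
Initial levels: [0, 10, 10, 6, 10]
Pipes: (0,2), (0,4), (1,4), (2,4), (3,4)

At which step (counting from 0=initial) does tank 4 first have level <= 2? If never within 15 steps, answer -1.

Answer: -1

Derivation:
Step 1: flows [2->0,4->0,1=4,2=4,4->3] -> levels [2 10 9 7 8]
Step 2: flows [2->0,4->0,1->4,2->4,4->3] -> levels [4 9 7 8 8]
Step 3: flows [2->0,4->0,1->4,4->2,3=4] -> levels [6 8 7 8 7]
Step 4: flows [2->0,4->0,1->4,2=4,3->4] -> levels [8 7 6 7 8]
Step 5: flows [0->2,0=4,4->1,4->2,4->3] -> levels [7 8 8 8 5]
Step 6: flows [2->0,0->4,1->4,2->4,3->4] -> levels [7 7 6 7 9]
Step 7: flows [0->2,4->0,4->1,4->2,4->3] -> levels [7 8 8 8 5]
  -> period-2 cycle (repeats step 5); tank 4 never drops to <=2
Tank 4 never reaches <=2 within 15 steps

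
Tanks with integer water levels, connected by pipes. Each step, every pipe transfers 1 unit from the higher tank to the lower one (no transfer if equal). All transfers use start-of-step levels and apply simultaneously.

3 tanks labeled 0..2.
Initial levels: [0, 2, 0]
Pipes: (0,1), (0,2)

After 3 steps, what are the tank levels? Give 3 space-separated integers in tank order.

Answer: 2 0 0

Derivation:
Step 1: flows [1->0,0=2] -> levels [1 1 0]
Step 2: flows [0=1,0->2] -> levels [0 1 1]
Step 3: flows [1->0,2->0] -> levels [2 0 0]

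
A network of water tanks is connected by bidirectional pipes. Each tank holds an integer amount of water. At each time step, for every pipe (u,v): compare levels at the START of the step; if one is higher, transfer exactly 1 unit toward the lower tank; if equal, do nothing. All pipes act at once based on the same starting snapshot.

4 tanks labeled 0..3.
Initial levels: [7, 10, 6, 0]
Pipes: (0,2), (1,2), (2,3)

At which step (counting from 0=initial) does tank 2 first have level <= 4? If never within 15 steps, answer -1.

Step 1: flows [0->2,1->2,2->3] -> levels [6 9 7 1]
Step 2: flows [2->0,1->2,2->3] -> levels [7 8 6 2]
Step 3: flows [0->2,1->2,2->3] -> levels [6 7 7 3]
Step 4: flows [2->0,1=2,2->3] -> levels [7 7 5 4]
Step 5: flows [0->2,1->2,2->3] -> levels [6 6 6 5]
Step 6: flows [0=2,1=2,2->3] -> levels [6 6 5 6]
Step 7: flows [0->2,1->2,3->2] -> levels [5 5 8 5]
Step 8: flows [2->0,2->1,2->3] -> levels [6 6 5 6]
  -> period-2 cycle (repeats step 6); tank 2 never drops to <=4
Tank 2 never reaches <=4 within 15 steps

Answer: -1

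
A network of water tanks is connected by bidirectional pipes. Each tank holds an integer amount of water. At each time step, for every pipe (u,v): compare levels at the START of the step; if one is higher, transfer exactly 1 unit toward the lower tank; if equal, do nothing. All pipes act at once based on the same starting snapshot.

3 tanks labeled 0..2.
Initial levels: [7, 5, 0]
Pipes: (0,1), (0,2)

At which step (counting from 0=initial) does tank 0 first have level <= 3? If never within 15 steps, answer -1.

Step 1: flows [0->1,0->2] -> levels [5 6 1]
Step 2: flows [1->0,0->2] -> levels [5 5 2]
Step 3: flows [0=1,0->2] -> levels [4 5 3]
Step 4: flows [1->0,0->2] -> levels [4 4 4]
Step 5: flows [0=1,0=2] -> levels [4 4 4]
  -> stable; tank 0 stays at 4 > 3
Tank 0 never reaches <=3 within 15 steps

Answer: -1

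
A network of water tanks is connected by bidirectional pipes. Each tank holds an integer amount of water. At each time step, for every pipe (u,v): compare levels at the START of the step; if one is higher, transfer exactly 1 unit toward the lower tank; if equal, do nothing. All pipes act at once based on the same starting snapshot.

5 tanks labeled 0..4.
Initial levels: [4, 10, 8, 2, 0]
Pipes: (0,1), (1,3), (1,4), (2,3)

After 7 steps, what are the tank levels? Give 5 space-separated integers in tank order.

Step 1: flows [1->0,1->3,1->4,2->3] -> levels [5 7 7 4 1]
Step 2: flows [1->0,1->3,1->4,2->3] -> levels [6 4 6 6 2]
Step 3: flows [0->1,3->1,1->4,2=3] -> levels [5 5 6 5 3]
Step 4: flows [0=1,1=3,1->4,2->3] -> levels [5 4 5 6 4]
Step 5: flows [0->1,3->1,1=4,3->2] -> levels [4 6 6 4 4]
Step 6: flows [1->0,1->3,1->4,2->3] -> levels [5 3 5 6 5]
Step 7: flows [0->1,3->1,4->1,3->2] -> levels [4 6 6 4 4]

Answer: 4 6 6 4 4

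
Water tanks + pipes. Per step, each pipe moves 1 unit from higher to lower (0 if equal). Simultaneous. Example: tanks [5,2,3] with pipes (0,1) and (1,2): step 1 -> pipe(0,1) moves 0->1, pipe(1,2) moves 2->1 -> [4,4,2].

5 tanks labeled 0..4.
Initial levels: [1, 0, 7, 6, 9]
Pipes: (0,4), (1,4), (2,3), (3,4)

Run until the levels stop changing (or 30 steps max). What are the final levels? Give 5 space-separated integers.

Answer: 5 5 4 6 3

Derivation:
Step 1: flows [4->0,4->1,2->3,4->3] -> levels [2 1 6 8 6]
Step 2: flows [4->0,4->1,3->2,3->4] -> levels [3 2 7 6 5]
Step 3: flows [4->0,4->1,2->3,3->4] -> levels [4 3 6 6 4]
Step 4: flows [0=4,4->1,2=3,3->4] -> levels [4 4 6 5 4]
Step 5: flows [0=4,1=4,2->3,3->4] -> levels [4 4 5 5 5]
Step 6: flows [4->0,4->1,2=3,3=4] -> levels [5 5 5 5 3]
Step 7: flows [0->4,1->4,2=3,3->4] -> levels [4 4 5 4 6]
Step 8: flows [4->0,4->1,2->3,4->3] -> levels [5 5 4 6 3]
Step 9: flows [0->4,1->4,3->2,3->4] -> levels [4 4 5 4 6]
  -> period-2 cycle: step 9 state = step 7 state; never stabilizes
  -> state at step 30: (30-7) mod 2 = 1, same as step 8 -> [5 5 4 6 3]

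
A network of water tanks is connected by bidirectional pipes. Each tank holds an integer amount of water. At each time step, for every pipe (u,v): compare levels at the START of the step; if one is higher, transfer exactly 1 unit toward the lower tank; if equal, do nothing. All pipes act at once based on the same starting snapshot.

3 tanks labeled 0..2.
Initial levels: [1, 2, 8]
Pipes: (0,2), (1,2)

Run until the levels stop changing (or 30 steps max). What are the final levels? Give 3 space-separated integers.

Answer: 3 3 5

Derivation:
Step 1: flows [2->0,2->1] -> levels [2 3 6]
Step 2: flows [2->0,2->1] -> levels [3 4 4]
Step 3: flows [2->0,1=2] -> levels [4 4 3]
Step 4: flows [0->2,1->2] -> levels [3 3 5]
Step 5: flows [2->0,2->1] -> levels [4 4 3]
  -> period-2 cycle: step 5 state = step 3 state; never stabilizes
  -> state at step 30: (30-3) mod 2 = 1, same as step 4 -> [3 3 5]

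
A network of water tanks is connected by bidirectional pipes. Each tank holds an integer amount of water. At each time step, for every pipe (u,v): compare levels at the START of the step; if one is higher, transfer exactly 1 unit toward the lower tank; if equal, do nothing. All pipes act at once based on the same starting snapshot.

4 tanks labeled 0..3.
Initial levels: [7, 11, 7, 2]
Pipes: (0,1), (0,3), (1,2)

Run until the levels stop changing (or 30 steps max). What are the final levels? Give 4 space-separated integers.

Answer: 6 8 6 7

Derivation:
Step 1: flows [1->0,0->3,1->2] -> levels [7 9 8 3]
Step 2: flows [1->0,0->3,1->2] -> levels [7 7 9 4]
Step 3: flows [0=1,0->3,2->1] -> levels [6 8 8 5]
Step 4: flows [1->0,0->3,1=2] -> levels [6 7 8 6]
Step 5: flows [1->0,0=3,2->1] -> levels [7 7 7 6]
Step 6: flows [0=1,0->3,1=2] -> levels [6 7 7 7]
Step 7: flows [1->0,3->0,1=2] -> levels [8 6 7 6]
Step 8: flows [0->1,0->3,2->1] -> levels [6 8 6 7]
Step 9: flows [1->0,3->0,1->2] -> levels [8 6 7 6]
  -> period-2 cycle: step 9 state = step 7 state; never stabilizes
  -> state at step 30: (30-7) mod 2 = 1, same as step 8 -> [6 8 6 7]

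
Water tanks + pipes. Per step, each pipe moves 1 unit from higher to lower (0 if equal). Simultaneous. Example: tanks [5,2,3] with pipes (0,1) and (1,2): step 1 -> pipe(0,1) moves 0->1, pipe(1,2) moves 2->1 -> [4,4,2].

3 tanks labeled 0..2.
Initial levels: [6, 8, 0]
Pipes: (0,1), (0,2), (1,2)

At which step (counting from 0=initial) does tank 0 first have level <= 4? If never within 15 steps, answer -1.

Answer: 3

Derivation:
Step 1: flows [1->0,0->2,1->2] -> levels [6 6 2]
Step 2: flows [0=1,0->2,1->2] -> levels [5 5 4]
Step 3: flows [0=1,0->2,1->2] -> levels [4 4 6]
Tank 0 first reaches <=4 at step 3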